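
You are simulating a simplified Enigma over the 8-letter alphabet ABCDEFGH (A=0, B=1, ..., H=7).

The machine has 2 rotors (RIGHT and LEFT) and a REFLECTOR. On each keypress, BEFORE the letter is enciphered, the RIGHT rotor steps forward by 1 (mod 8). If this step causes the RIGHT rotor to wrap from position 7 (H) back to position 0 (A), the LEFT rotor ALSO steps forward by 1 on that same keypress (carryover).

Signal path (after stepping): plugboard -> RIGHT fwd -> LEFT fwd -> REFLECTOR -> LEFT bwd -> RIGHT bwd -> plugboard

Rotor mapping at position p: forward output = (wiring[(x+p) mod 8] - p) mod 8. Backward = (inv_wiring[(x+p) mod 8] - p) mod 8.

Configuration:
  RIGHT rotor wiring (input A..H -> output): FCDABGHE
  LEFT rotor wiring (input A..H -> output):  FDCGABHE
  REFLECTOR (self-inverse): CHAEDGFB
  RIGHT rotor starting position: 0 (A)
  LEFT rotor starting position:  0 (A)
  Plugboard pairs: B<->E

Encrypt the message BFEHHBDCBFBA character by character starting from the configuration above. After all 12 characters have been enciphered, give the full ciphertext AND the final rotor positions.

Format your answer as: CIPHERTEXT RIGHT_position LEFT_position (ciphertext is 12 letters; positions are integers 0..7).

Answer: FDAEEEFBEBCE 4 1

Derivation:
Char 1 ('B'): step: R->1, L=0; B->plug->E->R->F->L->B->refl->H->L'->G->R'->F->plug->F
Char 2 ('F'): step: R->2, L=0; F->plug->F->R->C->L->C->refl->A->L'->E->R'->D->plug->D
Char 3 ('E'): step: R->3, L=0; E->plug->B->R->G->L->H->refl->B->L'->F->R'->A->plug->A
Char 4 ('H'): step: R->4, L=0; H->plug->H->R->E->L->A->refl->C->L'->C->R'->B->plug->E
Char 5 ('H'): step: R->5, L=0; H->plug->H->R->E->L->A->refl->C->L'->C->R'->B->plug->E
Char 6 ('B'): step: R->6, L=0; B->plug->E->R->F->L->B->refl->H->L'->G->R'->B->plug->E
Char 7 ('D'): step: R->7, L=0; D->plug->D->R->E->L->A->refl->C->L'->C->R'->F->plug->F
Char 8 ('C'): step: R->0, L->1 (L advanced); C->plug->C->R->D->L->H->refl->B->L'->B->R'->E->plug->B
Char 9 ('B'): step: R->1, L=1; B->plug->E->R->F->L->G->refl->F->L'->C->R'->B->plug->E
Char 10 ('F'): step: R->2, L=1; F->plug->F->R->C->L->F->refl->G->L'->F->R'->E->plug->B
Char 11 ('B'): step: R->3, L=1; B->plug->E->R->B->L->B->refl->H->L'->D->R'->C->plug->C
Char 12 ('A'): step: R->4, L=1; A->plug->A->R->F->L->G->refl->F->L'->C->R'->B->plug->E
Final: ciphertext=FDAEEEFBEBCE, RIGHT=4, LEFT=1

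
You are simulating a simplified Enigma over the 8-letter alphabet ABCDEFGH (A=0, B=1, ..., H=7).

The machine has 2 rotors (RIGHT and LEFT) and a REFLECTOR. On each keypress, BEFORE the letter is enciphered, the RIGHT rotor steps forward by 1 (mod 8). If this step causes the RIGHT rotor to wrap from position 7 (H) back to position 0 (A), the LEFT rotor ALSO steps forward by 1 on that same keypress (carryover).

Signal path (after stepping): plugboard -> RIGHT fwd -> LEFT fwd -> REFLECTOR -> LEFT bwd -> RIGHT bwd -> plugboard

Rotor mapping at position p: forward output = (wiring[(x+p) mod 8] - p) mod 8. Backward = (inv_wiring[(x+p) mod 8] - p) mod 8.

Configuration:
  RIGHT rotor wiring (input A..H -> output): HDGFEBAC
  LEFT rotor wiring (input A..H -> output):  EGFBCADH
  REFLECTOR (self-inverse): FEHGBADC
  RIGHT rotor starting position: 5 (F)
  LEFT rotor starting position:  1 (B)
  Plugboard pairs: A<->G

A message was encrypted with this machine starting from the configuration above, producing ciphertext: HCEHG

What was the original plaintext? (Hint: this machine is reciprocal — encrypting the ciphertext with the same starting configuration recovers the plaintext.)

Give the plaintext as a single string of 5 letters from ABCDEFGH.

Char 1 ('H'): step: R->6, L=1; H->plug->H->R->D->L->B->refl->E->L'->B->R'->C->plug->C
Char 2 ('C'): step: R->7, L=1; C->plug->C->R->E->L->H->refl->C->L'->F->R'->F->plug->F
Char 3 ('E'): step: R->0, L->2 (L advanced); E->plug->E->R->E->L->B->refl->E->L'->H->R'->A->plug->G
Char 4 ('H'): step: R->1, L=2; H->plug->H->R->G->L->C->refl->H->L'->B->R'->G->plug->A
Char 5 ('G'): step: R->2, L=2; G->plug->A->R->E->L->B->refl->E->L'->H->R'->D->plug->D

Answer: CFGAD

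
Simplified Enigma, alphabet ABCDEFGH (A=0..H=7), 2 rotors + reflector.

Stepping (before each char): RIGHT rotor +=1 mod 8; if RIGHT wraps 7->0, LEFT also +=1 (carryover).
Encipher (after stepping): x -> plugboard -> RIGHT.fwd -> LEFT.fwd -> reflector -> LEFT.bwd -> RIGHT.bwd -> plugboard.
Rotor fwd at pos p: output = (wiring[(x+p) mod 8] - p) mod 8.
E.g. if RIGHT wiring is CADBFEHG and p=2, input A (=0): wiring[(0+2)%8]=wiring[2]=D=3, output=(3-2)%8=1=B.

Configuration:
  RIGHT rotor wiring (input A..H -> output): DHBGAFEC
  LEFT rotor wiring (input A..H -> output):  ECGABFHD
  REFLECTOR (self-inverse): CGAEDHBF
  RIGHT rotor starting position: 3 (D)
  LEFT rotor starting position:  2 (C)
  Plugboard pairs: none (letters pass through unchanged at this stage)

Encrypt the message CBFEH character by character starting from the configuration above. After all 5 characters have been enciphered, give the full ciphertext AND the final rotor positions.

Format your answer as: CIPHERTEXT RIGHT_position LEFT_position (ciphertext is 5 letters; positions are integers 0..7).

Answer: FDEGG 0 3

Derivation:
Char 1 ('C'): step: R->4, L=2; C->plug->C->R->A->L->E->refl->D->L'->D->R'->F->plug->F
Char 2 ('B'): step: R->5, L=2; B->plug->B->R->H->L->A->refl->C->L'->G->R'->D->plug->D
Char 3 ('F'): step: R->6, L=2; F->plug->F->R->A->L->E->refl->D->L'->D->R'->E->plug->E
Char 4 ('E'): step: R->7, L=2; E->plug->E->R->H->L->A->refl->C->L'->G->R'->G->plug->G
Char 5 ('H'): step: R->0, L->3 (L advanced); H->plug->H->R->C->L->C->refl->A->L'->E->R'->G->plug->G
Final: ciphertext=FDEGG, RIGHT=0, LEFT=3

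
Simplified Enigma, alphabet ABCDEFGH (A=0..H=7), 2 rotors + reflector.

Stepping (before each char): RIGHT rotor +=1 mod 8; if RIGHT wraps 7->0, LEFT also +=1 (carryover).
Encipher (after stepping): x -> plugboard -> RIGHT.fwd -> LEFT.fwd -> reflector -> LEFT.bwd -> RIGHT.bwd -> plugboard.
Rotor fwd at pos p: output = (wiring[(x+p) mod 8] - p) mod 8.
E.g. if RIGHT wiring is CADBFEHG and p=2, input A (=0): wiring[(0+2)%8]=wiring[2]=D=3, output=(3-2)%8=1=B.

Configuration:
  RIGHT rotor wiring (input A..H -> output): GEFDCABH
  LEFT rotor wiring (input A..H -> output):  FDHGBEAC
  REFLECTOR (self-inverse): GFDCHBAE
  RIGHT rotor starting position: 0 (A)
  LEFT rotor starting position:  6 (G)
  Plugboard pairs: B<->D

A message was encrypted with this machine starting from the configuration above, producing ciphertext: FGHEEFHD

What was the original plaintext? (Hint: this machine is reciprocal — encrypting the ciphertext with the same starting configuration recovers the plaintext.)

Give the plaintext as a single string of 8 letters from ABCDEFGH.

Char 1 ('F'): step: R->1, L=6; F->plug->F->R->A->L->C->refl->D->L'->G->R'->G->plug->G
Char 2 ('G'): step: R->2, L=6; G->plug->G->R->E->L->B->refl->F->L'->D->R'->A->plug->A
Char 3 ('H'): step: R->3, L=6; H->plug->H->R->C->L->H->refl->E->L'->B->R'->G->plug->G
Char 4 ('E'): step: R->4, L=6; E->plug->E->R->C->L->H->refl->E->L'->B->R'->G->plug->G
Char 5 ('E'): step: R->5, L=6; E->plug->E->R->H->L->G->refl->A->L'->F->R'->H->plug->H
Char 6 ('F'): step: R->6, L=6; F->plug->F->R->F->L->A->refl->G->L'->H->R'->E->plug->E
Char 7 ('H'): step: R->7, L=6; H->plug->H->R->C->L->H->refl->E->L'->B->R'->G->plug->G
Char 8 ('D'): step: R->0, L->7 (L advanced); D->plug->B->R->E->L->H->refl->E->L'->C->R'->E->plug->E

Answer: GAGGHEGE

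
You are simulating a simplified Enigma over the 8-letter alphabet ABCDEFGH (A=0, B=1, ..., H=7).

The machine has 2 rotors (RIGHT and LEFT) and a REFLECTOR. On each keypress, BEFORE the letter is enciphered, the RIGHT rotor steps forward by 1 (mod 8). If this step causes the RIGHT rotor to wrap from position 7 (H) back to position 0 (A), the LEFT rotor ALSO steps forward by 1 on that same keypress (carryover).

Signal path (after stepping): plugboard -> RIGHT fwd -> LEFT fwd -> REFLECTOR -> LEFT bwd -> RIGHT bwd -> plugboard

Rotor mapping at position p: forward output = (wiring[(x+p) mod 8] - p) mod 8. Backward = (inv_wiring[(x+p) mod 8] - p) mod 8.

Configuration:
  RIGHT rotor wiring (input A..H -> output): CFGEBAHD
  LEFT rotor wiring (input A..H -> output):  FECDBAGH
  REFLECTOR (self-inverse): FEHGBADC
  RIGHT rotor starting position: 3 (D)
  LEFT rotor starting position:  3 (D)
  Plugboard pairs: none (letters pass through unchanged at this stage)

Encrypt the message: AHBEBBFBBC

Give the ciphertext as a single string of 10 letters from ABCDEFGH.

Answer: DCDDFDAHFA

Derivation:
Char 1 ('A'): step: R->4, L=3; A->plug->A->R->F->L->C->refl->H->L'->H->R'->D->plug->D
Char 2 ('H'): step: R->5, L=3; H->plug->H->R->E->L->E->refl->B->L'->G->R'->C->plug->C
Char 3 ('B'): step: R->6, L=3; B->plug->B->R->F->L->C->refl->H->L'->H->R'->D->plug->D
Char 4 ('E'): step: R->7, L=3; E->plug->E->R->F->L->C->refl->H->L'->H->R'->D->plug->D
Char 5 ('B'): step: R->0, L->4 (L advanced); B->plug->B->R->F->L->A->refl->F->L'->A->R'->F->plug->F
Char 6 ('B'): step: R->1, L=4; B->plug->B->R->F->L->A->refl->F->L'->A->R'->D->plug->D
Char 7 ('F'): step: R->2, L=4; F->plug->F->R->B->L->E->refl->B->L'->E->R'->A->plug->A
Char 8 ('B'): step: R->3, L=4; B->plug->B->R->G->L->G->refl->D->L'->D->R'->H->plug->H
Char 9 ('B'): step: R->4, L=4; B->plug->B->R->E->L->B->refl->E->L'->B->R'->F->plug->F
Char 10 ('C'): step: R->5, L=4; C->plug->C->R->G->L->G->refl->D->L'->D->R'->A->plug->A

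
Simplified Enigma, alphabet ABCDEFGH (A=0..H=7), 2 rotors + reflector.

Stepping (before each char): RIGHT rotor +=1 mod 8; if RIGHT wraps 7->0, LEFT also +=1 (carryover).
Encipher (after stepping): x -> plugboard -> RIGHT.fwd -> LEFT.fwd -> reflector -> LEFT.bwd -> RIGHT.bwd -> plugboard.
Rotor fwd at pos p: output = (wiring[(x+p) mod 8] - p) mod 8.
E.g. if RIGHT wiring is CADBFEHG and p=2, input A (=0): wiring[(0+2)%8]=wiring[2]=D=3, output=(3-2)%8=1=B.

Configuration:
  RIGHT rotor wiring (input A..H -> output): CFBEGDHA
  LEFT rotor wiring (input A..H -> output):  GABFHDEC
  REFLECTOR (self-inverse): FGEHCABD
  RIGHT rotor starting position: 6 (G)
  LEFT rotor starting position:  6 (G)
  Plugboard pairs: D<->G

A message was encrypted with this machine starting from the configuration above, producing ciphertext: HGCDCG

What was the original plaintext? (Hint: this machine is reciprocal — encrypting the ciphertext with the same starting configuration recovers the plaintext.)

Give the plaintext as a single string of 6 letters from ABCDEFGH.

Answer: CAFGAA

Derivation:
Char 1 ('H'): step: R->7, L=6; H->plug->H->R->A->L->G->refl->B->L'->G->R'->C->plug->C
Char 2 ('G'): step: R->0, L->7 (L advanced); G->plug->D->R->E->L->G->refl->B->L'->C->R'->A->plug->A
Char 3 ('C'): step: R->1, L=7; C->plug->C->R->D->L->C->refl->E->L'->G->R'->F->plug->F
Char 4 ('D'): step: R->2, L=7; D->plug->G->R->A->L->D->refl->H->L'->B->R'->D->plug->G
Char 5 ('C'): step: R->3, L=7; C->plug->C->R->A->L->D->refl->H->L'->B->R'->A->plug->A
Char 6 ('G'): step: R->4, L=7; G->plug->D->R->E->L->G->refl->B->L'->C->R'->A->plug->A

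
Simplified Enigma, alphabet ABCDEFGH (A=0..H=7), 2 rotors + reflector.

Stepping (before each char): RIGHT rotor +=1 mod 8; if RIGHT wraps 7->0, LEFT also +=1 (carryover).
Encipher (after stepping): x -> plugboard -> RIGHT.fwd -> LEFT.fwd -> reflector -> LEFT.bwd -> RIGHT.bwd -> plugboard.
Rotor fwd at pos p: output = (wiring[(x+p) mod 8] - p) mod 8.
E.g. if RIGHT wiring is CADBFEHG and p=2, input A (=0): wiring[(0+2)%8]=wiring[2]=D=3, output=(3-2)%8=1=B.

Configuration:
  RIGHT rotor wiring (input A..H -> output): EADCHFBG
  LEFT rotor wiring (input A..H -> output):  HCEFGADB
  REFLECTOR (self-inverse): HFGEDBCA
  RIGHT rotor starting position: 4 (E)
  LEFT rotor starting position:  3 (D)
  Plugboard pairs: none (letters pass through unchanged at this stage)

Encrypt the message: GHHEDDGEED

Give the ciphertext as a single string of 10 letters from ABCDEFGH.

Char 1 ('G'): step: R->5, L=3; G->plug->G->R->F->L->E->refl->D->L'->B->R'->C->plug->C
Char 2 ('H'): step: R->6, L=3; H->plug->H->R->H->L->B->refl->F->L'->C->R'->D->plug->D
Char 3 ('H'): step: R->7, L=3; H->plug->H->R->C->L->F->refl->B->L'->H->R'->A->plug->A
Char 4 ('E'): step: R->0, L->4 (L advanced); E->plug->E->R->H->L->B->refl->F->L'->D->R'->C->plug->C
Char 5 ('D'): step: R->1, L=4; D->plug->D->R->G->L->A->refl->H->L'->C->R'->B->plug->B
Char 6 ('D'): step: R->2, L=4; D->plug->D->R->D->L->F->refl->B->L'->H->R'->E->plug->E
Char 7 ('G'): step: R->3, L=4; G->plug->G->R->F->L->G->refl->C->L'->A->R'->H->plug->H
Char 8 ('E'): step: R->4, L=4; E->plug->E->R->A->L->C->refl->G->L'->F->R'->C->plug->C
Char 9 ('E'): step: R->5, L=4; E->plug->E->R->D->L->F->refl->B->L'->H->R'->D->plug->D
Char 10 ('D'): step: R->6, L=4; D->plug->D->R->C->L->H->refl->A->L'->G->R'->C->plug->C

Answer: CDACBEHCDC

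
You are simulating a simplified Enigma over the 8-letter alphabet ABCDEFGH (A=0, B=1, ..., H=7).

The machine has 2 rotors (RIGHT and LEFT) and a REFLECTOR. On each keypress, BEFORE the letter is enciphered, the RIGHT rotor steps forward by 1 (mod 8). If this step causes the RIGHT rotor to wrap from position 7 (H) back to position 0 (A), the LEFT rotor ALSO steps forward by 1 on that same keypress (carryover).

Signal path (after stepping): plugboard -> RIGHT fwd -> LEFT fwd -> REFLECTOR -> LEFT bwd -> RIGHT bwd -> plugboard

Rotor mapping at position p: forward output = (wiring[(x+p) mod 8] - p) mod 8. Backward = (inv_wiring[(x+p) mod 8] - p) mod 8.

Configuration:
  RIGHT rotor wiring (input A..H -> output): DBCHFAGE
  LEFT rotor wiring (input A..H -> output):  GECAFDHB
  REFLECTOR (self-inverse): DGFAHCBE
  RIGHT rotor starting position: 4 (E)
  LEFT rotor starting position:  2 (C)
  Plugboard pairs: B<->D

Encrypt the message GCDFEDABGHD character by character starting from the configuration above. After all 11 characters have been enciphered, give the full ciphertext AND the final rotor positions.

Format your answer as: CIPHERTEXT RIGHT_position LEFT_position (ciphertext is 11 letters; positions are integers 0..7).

Char 1 ('G'): step: R->5, L=2; G->plug->G->R->C->L->D->refl->A->L'->A->R'->H->plug->H
Char 2 ('C'): step: R->6, L=2; C->plug->C->R->F->L->H->refl->E->L'->G->R'->B->plug->D
Char 3 ('D'): step: R->7, L=2; D->plug->B->R->E->L->F->refl->C->L'->H->R'->H->plug->H
Char 4 ('F'): step: R->0, L->3 (L advanced); F->plug->F->R->A->L->F->refl->C->L'->B->R'->B->plug->D
Char 5 ('E'): step: R->1, L=3; E->plug->E->R->H->L->H->refl->E->L'->D->R'->G->plug->G
Char 6 ('D'): step: R->2, L=3; D->plug->B->R->F->L->D->refl->A->L'->C->R'->F->plug->F
Char 7 ('A'): step: R->3, L=3; A->plug->A->R->E->L->G->refl->B->L'->G->R'->G->plug->G
Char 8 ('B'): step: R->4, L=3; B->plug->D->R->A->L->F->refl->C->L'->B->R'->A->plug->A
Char 9 ('G'): step: R->5, L=3; G->plug->G->R->C->L->A->refl->D->L'->F->R'->F->plug->F
Char 10 ('H'): step: R->6, L=3; H->plug->H->R->C->L->A->refl->D->L'->F->R'->C->plug->C
Char 11 ('D'): step: R->7, L=3; D->plug->B->R->E->L->G->refl->B->L'->G->R'->F->plug->F
Final: ciphertext=HDHDGFGAFCF, RIGHT=7, LEFT=3

Answer: HDHDGFGAFCF 7 3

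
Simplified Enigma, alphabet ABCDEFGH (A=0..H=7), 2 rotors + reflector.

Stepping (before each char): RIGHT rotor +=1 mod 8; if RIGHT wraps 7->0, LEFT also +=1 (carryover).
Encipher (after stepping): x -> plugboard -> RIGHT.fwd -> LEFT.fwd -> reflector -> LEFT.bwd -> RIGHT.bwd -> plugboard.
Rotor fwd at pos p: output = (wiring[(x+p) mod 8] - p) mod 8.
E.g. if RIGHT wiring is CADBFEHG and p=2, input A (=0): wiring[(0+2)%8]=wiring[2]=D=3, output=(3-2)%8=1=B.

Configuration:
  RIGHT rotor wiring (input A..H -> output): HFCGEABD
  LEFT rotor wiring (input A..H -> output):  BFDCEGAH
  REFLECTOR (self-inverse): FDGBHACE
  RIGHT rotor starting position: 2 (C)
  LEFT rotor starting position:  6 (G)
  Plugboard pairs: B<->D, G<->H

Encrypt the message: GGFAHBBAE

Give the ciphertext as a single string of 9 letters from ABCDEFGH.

Answer: FFADGGGHC

Derivation:
Char 1 ('G'): step: R->3, L=6; G->plug->H->R->H->L->A->refl->F->L'->E->R'->F->plug->F
Char 2 ('G'): step: R->4, L=6; G->plug->H->R->C->L->D->refl->B->L'->B->R'->F->plug->F
Char 3 ('F'): step: R->5, L=6; F->plug->F->R->F->L->E->refl->H->L'->D->R'->A->plug->A
Char 4 ('A'): step: R->6, L=6; A->plug->A->R->D->L->H->refl->E->L'->F->R'->B->plug->D
Char 5 ('H'): step: R->7, L=6; H->plug->G->R->B->L->B->refl->D->L'->C->R'->H->plug->G
Char 6 ('B'): step: R->0, L->7 (L advanced); B->plug->D->R->G->L->H->refl->E->L'->D->R'->H->plug->G
Char 7 ('B'): step: R->1, L=7; B->plug->D->R->D->L->E->refl->H->L'->G->R'->H->plug->G
Char 8 ('A'): step: R->2, L=7; A->plug->A->R->A->L->A->refl->F->L'->F->R'->G->plug->H
Char 9 ('E'): step: R->3, L=7; E->plug->E->R->A->L->A->refl->F->L'->F->R'->C->plug->C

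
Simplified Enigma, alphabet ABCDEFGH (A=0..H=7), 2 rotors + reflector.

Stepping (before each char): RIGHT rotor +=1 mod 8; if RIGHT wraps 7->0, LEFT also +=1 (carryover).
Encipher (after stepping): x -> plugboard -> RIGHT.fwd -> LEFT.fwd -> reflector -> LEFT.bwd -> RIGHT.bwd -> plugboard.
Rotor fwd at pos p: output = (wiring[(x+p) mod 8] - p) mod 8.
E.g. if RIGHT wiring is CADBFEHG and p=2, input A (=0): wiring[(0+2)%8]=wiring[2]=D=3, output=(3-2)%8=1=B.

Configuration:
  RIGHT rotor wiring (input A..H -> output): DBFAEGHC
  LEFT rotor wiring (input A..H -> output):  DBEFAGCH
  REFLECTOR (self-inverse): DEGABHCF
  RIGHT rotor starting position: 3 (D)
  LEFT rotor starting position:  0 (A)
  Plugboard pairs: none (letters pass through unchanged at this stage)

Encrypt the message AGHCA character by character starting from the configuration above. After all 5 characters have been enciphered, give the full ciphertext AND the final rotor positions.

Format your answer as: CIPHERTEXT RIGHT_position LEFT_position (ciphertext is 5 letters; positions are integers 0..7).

Char 1 ('A'): step: R->4, L=0; A->plug->A->R->A->L->D->refl->A->L'->E->R'->H->plug->H
Char 2 ('G'): step: R->5, L=0; G->plug->G->R->D->L->F->refl->H->L'->H->R'->H->plug->H
Char 3 ('H'): step: R->6, L=0; H->plug->H->R->A->L->D->refl->A->L'->E->R'->B->plug->B
Char 4 ('C'): step: R->7, L=0; C->plug->C->R->C->L->E->refl->B->L'->B->R'->E->plug->E
Char 5 ('A'): step: R->0, L->1 (L advanced); A->plug->A->R->D->L->H->refl->F->L'->E->R'->E->plug->E
Final: ciphertext=HHBEE, RIGHT=0, LEFT=1

Answer: HHBEE 0 1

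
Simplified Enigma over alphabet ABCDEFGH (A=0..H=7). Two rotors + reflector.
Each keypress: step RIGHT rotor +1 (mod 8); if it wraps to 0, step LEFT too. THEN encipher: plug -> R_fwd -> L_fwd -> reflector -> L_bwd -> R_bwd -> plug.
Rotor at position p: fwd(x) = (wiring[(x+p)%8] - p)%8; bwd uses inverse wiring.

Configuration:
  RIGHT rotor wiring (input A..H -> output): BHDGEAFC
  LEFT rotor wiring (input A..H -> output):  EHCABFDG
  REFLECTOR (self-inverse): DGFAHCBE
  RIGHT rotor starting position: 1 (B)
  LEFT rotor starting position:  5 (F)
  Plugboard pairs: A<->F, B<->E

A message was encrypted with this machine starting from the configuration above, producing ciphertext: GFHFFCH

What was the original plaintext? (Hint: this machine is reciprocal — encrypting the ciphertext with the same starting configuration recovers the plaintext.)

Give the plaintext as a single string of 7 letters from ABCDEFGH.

Char 1 ('G'): step: R->2, L=5; G->plug->G->R->H->L->E->refl->H->L'->D->R'->E->plug->B
Char 2 ('F'): step: R->3, L=5; F->plug->A->R->D->L->H->refl->E->L'->H->R'->E->plug->B
Char 3 ('H'): step: R->4, L=5; H->plug->H->R->C->L->B->refl->G->L'->B->R'->C->plug->C
Char 4 ('F'): step: R->5, L=5; F->plug->A->R->D->L->H->refl->E->L'->H->R'->H->plug->H
Char 5 ('F'): step: R->6, L=5; F->plug->A->R->H->L->E->refl->H->L'->D->R'->C->plug->C
Char 6 ('C'): step: R->7, L=5; C->plug->C->R->A->L->A->refl->D->L'->G->R'->H->plug->H
Char 7 ('H'): step: R->0, L->6 (L advanced); H->plug->H->R->C->L->G->refl->B->L'->D->R'->C->plug->C

Answer: BBCHCHC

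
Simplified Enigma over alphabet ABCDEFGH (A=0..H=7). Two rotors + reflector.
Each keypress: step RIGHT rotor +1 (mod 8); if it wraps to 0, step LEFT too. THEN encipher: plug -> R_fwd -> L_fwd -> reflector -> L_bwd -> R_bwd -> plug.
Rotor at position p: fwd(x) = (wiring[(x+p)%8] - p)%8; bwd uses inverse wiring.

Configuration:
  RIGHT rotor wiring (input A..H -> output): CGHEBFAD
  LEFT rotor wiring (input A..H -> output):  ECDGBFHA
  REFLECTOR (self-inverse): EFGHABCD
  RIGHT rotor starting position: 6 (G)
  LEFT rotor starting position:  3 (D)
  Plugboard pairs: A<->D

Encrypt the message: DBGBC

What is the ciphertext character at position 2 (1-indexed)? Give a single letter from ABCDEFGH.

Char 1 ('D'): step: R->7, L=3; D->plug->A->R->E->L->F->refl->B->L'->F->R'->E->plug->E
Char 2 ('B'): step: R->0, L->4 (L advanced); B->plug->B->R->G->L->H->refl->D->L'->C->R'->A->plug->D

D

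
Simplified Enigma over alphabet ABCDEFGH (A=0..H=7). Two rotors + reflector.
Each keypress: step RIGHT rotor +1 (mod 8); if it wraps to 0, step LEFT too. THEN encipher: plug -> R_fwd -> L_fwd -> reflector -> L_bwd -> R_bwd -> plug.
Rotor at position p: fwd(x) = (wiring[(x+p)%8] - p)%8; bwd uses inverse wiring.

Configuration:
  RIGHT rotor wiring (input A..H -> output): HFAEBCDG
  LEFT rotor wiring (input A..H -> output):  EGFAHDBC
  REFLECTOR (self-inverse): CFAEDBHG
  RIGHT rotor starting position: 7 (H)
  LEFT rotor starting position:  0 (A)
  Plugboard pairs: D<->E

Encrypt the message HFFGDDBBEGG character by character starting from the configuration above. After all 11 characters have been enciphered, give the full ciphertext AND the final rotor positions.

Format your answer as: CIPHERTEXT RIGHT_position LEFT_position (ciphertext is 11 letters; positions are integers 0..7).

Answer: CCGDEBFCDHA 2 2

Derivation:
Char 1 ('H'): step: R->0, L->1 (L advanced); H->plug->H->R->G->L->B->refl->F->L'->A->R'->C->plug->C
Char 2 ('F'): step: R->1, L=1; F->plug->F->R->C->L->H->refl->G->L'->D->R'->C->plug->C
Char 3 ('F'): step: R->2, L=1; F->plug->F->R->E->L->C->refl->A->L'->F->R'->G->plug->G
Char 4 ('G'): step: R->3, L=1; G->plug->G->R->C->L->H->refl->G->L'->D->R'->E->plug->D
Char 5 ('D'): step: R->4, L=1; D->plug->E->R->D->L->G->refl->H->L'->C->R'->D->plug->E
Char 6 ('D'): step: R->5, L=1; D->plug->E->R->A->L->F->refl->B->L'->G->R'->B->plug->B
Char 7 ('B'): step: R->6, L=1; B->plug->B->R->A->L->F->refl->B->L'->G->R'->F->plug->F
Char 8 ('B'): step: R->7, L=1; B->plug->B->R->A->L->F->refl->B->L'->G->R'->C->plug->C
Char 9 ('E'): step: R->0, L->2 (L advanced); E->plug->D->R->E->L->H->refl->G->L'->B->R'->E->plug->D
Char 10 ('G'): step: R->1, L=2; G->plug->G->R->F->L->A->refl->C->L'->G->R'->H->plug->H
Char 11 ('G'): step: R->2, L=2; G->plug->G->R->F->L->A->refl->C->L'->G->R'->A->plug->A
Final: ciphertext=CCGDEBFCDHA, RIGHT=2, LEFT=2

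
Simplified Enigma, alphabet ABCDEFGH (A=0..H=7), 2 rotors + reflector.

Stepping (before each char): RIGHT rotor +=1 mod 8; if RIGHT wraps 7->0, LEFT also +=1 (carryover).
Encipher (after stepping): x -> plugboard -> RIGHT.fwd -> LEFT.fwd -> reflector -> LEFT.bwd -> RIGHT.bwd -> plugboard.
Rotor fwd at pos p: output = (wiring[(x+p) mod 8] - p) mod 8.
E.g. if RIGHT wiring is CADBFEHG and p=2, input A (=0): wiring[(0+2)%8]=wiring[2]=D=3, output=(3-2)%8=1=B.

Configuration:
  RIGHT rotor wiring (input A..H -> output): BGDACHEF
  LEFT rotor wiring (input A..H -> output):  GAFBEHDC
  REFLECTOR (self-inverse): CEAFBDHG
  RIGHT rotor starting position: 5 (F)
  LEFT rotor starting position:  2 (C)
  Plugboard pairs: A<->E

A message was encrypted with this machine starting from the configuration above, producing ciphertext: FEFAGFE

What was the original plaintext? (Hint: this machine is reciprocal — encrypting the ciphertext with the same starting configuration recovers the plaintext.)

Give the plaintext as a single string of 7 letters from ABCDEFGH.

Answer: ADCEFEA

Derivation:
Char 1 ('F'): step: R->6, L=2; F->plug->F->R->C->L->C->refl->A->L'->F->R'->E->plug->A
Char 2 ('E'): step: R->7, L=2; E->plug->A->R->G->L->E->refl->B->L'->E->R'->D->plug->D
Char 3 ('F'): step: R->0, L->3 (L advanced); F->plug->F->R->H->L->C->refl->A->L'->D->R'->C->plug->C
Char 4 ('A'): step: R->1, L=3; A->plug->E->R->G->L->F->refl->D->L'->F->R'->A->plug->E
Char 5 ('G'): step: R->2, L=3; G->plug->G->R->H->L->C->refl->A->L'->D->R'->F->plug->F
Char 6 ('F'): step: R->3, L=3; F->plug->F->R->G->L->F->refl->D->L'->F->R'->A->plug->E
Char 7 ('E'): step: R->4, L=3; E->plug->A->R->G->L->F->refl->D->L'->F->R'->E->plug->A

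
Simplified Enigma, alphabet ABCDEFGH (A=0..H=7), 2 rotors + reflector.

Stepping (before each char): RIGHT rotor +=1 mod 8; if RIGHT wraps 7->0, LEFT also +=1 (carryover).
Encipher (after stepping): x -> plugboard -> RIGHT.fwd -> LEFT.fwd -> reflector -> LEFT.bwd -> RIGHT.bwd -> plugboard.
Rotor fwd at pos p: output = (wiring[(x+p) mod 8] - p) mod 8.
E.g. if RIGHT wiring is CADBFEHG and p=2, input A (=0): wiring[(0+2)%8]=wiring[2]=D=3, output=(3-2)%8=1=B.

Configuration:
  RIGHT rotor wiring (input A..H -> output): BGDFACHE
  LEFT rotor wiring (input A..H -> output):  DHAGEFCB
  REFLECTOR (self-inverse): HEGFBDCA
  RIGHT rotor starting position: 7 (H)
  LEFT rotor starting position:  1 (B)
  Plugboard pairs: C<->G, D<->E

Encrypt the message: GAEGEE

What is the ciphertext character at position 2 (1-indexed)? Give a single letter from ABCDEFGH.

Char 1 ('G'): step: R->0, L->2 (L advanced); G->plug->C->R->D->L->D->refl->F->L'->H->R'->G->plug->C
Char 2 ('A'): step: R->1, L=2; A->plug->A->R->F->L->H->refl->A->L'->E->R'->C->plug->G

G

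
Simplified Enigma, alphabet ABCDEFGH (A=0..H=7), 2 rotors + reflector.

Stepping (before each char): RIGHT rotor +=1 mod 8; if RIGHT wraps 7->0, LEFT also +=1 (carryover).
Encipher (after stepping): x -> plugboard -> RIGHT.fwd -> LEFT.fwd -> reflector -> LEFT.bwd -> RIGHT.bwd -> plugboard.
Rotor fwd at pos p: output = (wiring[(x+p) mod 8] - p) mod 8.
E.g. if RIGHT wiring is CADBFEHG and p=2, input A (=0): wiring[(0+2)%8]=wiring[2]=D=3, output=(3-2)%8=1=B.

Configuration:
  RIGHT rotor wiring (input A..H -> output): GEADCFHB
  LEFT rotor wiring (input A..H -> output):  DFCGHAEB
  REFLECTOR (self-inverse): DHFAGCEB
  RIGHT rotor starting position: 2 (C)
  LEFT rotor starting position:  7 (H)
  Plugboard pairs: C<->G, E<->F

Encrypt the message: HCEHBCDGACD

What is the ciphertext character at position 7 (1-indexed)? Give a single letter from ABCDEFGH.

Char 1 ('H'): step: R->3, L=7; H->plug->H->R->F->L->A->refl->D->L'->D->R'->F->plug->E
Char 2 ('C'): step: R->4, L=7; C->plug->G->R->E->L->H->refl->B->L'->G->R'->A->plug->A
Char 3 ('E'): step: R->5, L=7; E->plug->F->R->D->L->D->refl->A->L'->F->R'->H->plug->H
Char 4 ('H'): step: R->6, L=7; H->plug->H->R->H->L->F->refl->C->L'->A->R'->C->plug->G
Char 5 ('B'): step: R->7, L=7; B->plug->B->R->H->L->F->refl->C->L'->A->R'->H->plug->H
Char 6 ('C'): step: R->0, L->0 (L advanced); C->plug->G->R->H->L->B->refl->H->L'->E->R'->B->plug->B
Char 7 ('D'): step: R->1, L=0; D->plug->D->R->B->L->F->refl->C->L'->C->R'->C->plug->G

G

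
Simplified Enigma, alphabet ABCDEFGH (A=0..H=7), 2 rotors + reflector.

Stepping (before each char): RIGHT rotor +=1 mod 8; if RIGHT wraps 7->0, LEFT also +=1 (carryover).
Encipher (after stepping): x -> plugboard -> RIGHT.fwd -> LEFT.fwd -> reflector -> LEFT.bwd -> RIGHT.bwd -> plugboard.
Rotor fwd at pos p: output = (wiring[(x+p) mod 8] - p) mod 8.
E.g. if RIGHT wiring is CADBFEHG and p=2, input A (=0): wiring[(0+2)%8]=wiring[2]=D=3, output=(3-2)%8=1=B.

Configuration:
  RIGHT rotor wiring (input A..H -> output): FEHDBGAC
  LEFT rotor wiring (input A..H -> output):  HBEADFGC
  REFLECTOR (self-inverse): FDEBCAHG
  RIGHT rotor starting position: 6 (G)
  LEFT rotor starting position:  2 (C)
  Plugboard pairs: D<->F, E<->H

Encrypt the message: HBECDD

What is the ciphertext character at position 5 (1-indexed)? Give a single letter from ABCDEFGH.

Char 1 ('H'): step: R->7, L=2; H->plug->E->R->E->L->E->refl->C->L'->A->R'->D->plug->F
Char 2 ('B'): step: R->0, L->3 (L advanced); B->plug->B->R->E->L->H->refl->G->L'->G->R'->F->plug->D
Char 3 ('E'): step: R->1, L=3; E->plug->H->R->E->L->H->refl->G->L'->G->R'->B->plug->B
Char 4 ('C'): step: R->2, L=3; C->plug->C->R->H->L->B->refl->D->L'->D->R'->G->plug->G
Char 5 ('D'): step: R->3, L=3; D->plug->F->R->C->L->C->refl->E->L'->F->R'->D->plug->F

F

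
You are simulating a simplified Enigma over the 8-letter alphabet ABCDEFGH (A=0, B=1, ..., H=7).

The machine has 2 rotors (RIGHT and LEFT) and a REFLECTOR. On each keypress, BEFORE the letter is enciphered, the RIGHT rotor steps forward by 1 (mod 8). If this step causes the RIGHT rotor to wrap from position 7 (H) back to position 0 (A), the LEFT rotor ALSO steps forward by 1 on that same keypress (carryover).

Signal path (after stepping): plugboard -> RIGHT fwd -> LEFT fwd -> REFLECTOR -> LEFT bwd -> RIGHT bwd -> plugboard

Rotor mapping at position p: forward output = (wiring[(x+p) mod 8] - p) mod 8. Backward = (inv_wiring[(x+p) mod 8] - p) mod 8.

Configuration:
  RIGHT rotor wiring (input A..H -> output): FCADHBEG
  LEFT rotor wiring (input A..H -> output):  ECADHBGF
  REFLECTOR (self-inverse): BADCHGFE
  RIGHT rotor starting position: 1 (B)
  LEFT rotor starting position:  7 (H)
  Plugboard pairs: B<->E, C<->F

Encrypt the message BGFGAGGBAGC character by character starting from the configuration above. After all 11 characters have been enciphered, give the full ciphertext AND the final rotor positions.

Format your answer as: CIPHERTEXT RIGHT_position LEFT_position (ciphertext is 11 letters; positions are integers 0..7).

Answer: AEBHBEFHDFH 4 0

Derivation:
Char 1 ('B'): step: R->2, L=7; B->plug->E->R->C->L->D->refl->C->L'->G->R'->A->plug->A
Char 2 ('G'): step: R->3, L=7; G->plug->G->R->H->L->H->refl->E->L'->E->R'->B->plug->E
Char 3 ('F'): step: R->4, L=7; F->plug->C->R->A->L->G->refl->F->L'->B->R'->E->plug->B
Char 4 ('G'): step: R->5, L=7; G->plug->G->R->G->L->C->refl->D->L'->C->R'->H->plug->H
Char 5 ('A'): step: R->6, L=7; A->plug->A->R->G->L->C->refl->D->L'->C->R'->E->plug->B
Char 6 ('G'): step: R->7, L=7; G->plug->G->R->C->L->D->refl->C->L'->G->R'->B->plug->E
Char 7 ('G'): step: R->0, L->0 (L advanced); G->plug->G->R->E->L->H->refl->E->L'->A->R'->C->plug->F
Char 8 ('B'): step: R->1, L=0; B->plug->E->R->A->L->E->refl->H->L'->E->R'->H->plug->H
Char 9 ('A'): step: R->2, L=0; A->plug->A->R->G->L->G->refl->F->L'->H->R'->D->plug->D
Char 10 ('G'): step: R->3, L=0; G->plug->G->R->H->L->F->refl->G->L'->G->R'->C->plug->F
Char 11 ('C'): step: R->4, L=0; C->plug->F->R->G->L->G->refl->F->L'->H->R'->H->plug->H
Final: ciphertext=AEBHBEFHDFH, RIGHT=4, LEFT=0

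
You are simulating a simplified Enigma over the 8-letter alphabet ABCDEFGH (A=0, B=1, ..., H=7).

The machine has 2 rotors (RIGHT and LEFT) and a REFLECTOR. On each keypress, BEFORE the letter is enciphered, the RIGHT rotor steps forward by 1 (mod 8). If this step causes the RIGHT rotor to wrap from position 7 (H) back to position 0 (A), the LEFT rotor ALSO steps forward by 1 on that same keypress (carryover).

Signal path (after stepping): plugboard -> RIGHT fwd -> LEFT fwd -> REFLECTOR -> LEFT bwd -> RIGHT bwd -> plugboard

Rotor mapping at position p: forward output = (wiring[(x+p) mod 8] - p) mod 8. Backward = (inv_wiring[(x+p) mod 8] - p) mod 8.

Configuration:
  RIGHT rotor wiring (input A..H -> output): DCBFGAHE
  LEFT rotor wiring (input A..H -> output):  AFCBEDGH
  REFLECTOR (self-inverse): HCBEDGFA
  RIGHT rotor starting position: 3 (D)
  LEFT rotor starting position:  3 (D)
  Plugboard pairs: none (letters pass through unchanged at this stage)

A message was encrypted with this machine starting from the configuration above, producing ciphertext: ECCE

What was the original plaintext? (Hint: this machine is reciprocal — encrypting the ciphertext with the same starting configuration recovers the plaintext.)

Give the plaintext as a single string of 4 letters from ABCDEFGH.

Char 1 ('E'): step: R->4, L=3; E->plug->E->R->H->L->H->refl->A->L'->C->R'->A->plug->A
Char 2 ('C'): step: R->5, L=3; C->plug->C->R->H->L->H->refl->A->L'->C->R'->B->plug->B
Char 3 ('C'): step: R->6, L=3; C->plug->C->R->F->L->F->refl->G->L'->A->R'->G->plug->G
Char 4 ('E'): step: R->7, L=3; E->plug->E->R->G->L->C->refl->B->L'->B->R'->G->plug->G

Answer: ABGG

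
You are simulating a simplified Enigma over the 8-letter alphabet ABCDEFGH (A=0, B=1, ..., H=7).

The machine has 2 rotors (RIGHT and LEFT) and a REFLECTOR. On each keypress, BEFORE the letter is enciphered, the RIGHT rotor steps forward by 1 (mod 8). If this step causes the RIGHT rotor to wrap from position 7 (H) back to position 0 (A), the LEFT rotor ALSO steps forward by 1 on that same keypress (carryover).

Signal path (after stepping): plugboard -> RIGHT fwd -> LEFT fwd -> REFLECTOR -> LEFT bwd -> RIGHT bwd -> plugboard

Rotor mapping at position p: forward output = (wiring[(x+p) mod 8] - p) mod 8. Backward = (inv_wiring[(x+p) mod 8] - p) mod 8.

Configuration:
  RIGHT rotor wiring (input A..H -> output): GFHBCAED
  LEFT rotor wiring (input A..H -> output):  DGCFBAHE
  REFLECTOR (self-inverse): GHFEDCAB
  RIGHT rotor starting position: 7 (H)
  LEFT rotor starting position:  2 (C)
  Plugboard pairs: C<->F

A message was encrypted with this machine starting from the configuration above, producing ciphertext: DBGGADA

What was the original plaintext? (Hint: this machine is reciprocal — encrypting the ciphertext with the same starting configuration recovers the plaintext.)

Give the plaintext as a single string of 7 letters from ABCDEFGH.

Answer: BCBEGHC

Derivation:
Char 1 ('D'): step: R->0, L->3 (L advanced); D->plug->D->R->B->L->G->refl->A->L'->F->R'->B->plug->B
Char 2 ('B'): step: R->1, L=3; B->plug->B->R->G->L->D->refl->E->L'->D->R'->F->plug->C
Char 3 ('G'): step: R->2, L=3; G->plug->G->R->E->L->B->refl->H->L'->H->R'->B->plug->B
Char 4 ('G'): step: R->3, L=3; G->plug->G->R->C->L->F->refl->C->L'->A->R'->E->plug->E
Char 5 ('A'): step: R->4, L=3; A->plug->A->R->G->L->D->refl->E->L'->D->R'->G->plug->G
Char 6 ('D'): step: R->5, L=3; D->plug->D->R->B->L->G->refl->A->L'->F->R'->H->plug->H
Char 7 ('A'): step: R->6, L=3; A->plug->A->R->G->L->D->refl->E->L'->D->R'->F->plug->C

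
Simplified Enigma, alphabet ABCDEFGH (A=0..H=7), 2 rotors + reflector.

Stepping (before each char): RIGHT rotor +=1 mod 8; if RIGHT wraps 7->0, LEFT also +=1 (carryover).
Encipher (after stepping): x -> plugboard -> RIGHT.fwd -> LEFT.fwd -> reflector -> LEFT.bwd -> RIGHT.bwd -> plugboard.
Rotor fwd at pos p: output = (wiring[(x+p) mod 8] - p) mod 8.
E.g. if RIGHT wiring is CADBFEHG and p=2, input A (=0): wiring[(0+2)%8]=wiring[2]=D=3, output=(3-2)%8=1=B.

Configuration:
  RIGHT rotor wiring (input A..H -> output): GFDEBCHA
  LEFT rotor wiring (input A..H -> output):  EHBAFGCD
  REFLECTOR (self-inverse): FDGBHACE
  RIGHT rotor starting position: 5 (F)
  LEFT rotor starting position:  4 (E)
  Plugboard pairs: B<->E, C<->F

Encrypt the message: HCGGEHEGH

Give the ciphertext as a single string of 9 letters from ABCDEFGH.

Char 1 ('H'): step: R->6, L=4; H->plug->H->R->E->L->A->refl->F->L'->G->R'->F->plug->C
Char 2 ('C'): step: R->7, L=4; C->plug->F->R->C->L->G->refl->C->L'->B->R'->A->plug->A
Char 3 ('G'): step: R->0, L->5 (L advanced); G->plug->G->R->H->L->A->refl->F->L'->B->R'->E->plug->B
Char 4 ('G'): step: R->1, L=5; G->plug->G->R->H->L->A->refl->F->L'->B->R'->E->plug->B
Char 5 ('E'): step: R->2, L=5; E->plug->B->R->C->L->G->refl->C->L'->E->R'->G->plug->G
Char 6 ('H'): step: R->3, L=5; H->plug->H->R->A->L->B->refl->D->L'->G->R'->B->plug->E
Char 7 ('E'): step: R->4, L=5; E->plug->B->R->G->L->D->refl->B->L'->A->R'->H->plug->H
Char 8 ('G'): step: R->5, L=5; G->plug->G->R->H->L->A->refl->F->L'->B->R'->D->plug->D
Char 9 ('H'): step: R->6, L=5; H->plug->H->R->E->L->C->refl->G->L'->C->R'->B->plug->E

Answer: CABBGEHDE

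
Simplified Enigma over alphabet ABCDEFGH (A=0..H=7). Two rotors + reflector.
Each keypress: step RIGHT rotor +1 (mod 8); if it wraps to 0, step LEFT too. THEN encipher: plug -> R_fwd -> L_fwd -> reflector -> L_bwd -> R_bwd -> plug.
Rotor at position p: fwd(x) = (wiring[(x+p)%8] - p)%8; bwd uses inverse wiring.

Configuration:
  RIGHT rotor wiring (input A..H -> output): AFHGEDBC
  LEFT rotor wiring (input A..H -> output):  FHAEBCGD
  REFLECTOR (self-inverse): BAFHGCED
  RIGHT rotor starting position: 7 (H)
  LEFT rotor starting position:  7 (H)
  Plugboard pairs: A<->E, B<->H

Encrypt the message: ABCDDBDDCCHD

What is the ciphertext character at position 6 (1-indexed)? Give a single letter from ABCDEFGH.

Char 1 ('A'): step: R->0, L->0 (L advanced); A->plug->E->R->E->L->B->refl->A->L'->C->R'->H->plug->B
Char 2 ('B'): step: R->1, L=0; B->plug->H->R->H->L->D->refl->H->L'->B->R'->G->plug->G
Char 3 ('C'): step: R->2, L=0; C->plug->C->R->C->L->A->refl->B->L'->E->R'->B->plug->H
Char 4 ('D'): step: R->3, L=0; D->plug->D->R->G->L->G->refl->E->L'->D->R'->A->plug->E
Char 5 ('D'): step: R->4, L=0; D->plug->D->R->G->L->G->refl->E->L'->D->R'->G->plug->G
Char 6 ('B'): step: R->5, L=0; B->plug->H->R->H->L->D->refl->H->L'->B->R'->G->plug->G

G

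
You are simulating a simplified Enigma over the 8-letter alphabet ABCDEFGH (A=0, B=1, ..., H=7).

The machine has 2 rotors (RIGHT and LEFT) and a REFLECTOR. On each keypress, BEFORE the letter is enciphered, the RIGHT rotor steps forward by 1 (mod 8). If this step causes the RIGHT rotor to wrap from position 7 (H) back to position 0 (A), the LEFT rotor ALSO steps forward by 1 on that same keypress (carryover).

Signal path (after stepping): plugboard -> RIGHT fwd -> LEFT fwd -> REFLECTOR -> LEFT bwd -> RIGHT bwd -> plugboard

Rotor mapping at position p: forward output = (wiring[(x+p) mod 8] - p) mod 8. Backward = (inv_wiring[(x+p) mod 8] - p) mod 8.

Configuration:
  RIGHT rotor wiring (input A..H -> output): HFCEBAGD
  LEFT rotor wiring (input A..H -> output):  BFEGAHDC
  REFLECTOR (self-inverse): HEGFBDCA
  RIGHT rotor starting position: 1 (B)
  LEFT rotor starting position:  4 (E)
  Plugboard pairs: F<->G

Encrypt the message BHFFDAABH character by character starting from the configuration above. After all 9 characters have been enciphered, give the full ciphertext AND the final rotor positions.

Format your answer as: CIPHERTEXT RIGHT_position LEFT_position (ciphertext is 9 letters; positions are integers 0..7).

Answer: DDCAFFCDD 2 5

Derivation:
Char 1 ('B'): step: R->2, L=4; B->plug->B->R->C->L->H->refl->A->L'->G->R'->D->plug->D
Char 2 ('H'): step: R->3, L=4; H->plug->H->R->H->L->C->refl->G->L'->D->R'->D->plug->D
Char 3 ('F'): step: R->4, L=4; F->plug->G->R->G->L->A->refl->H->L'->C->R'->C->plug->C
Char 4 ('F'): step: R->5, L=4; F->plug->G->R->H->L->C->refl->G->L'->D->R'->A->plug->A
Char 5 ('D'): step: R->6, L=4; D->plug->D->R->H->L->C->refl->G->L'->D->R'->G->plug->F
Char 6 ('A'): step: R->7, L=4; A->plug->A->R->E->L->F->refl->D->L'->B->R'->G->plug->F
Char 7 ('A'): step: R->0, L->5 (L advanced); A->plug->A->R->H->L->D->refl->F->L'->C->R'->C->plug->C
Char 8 ('B'): step: R->1, L=5; B->plug->B->R->B->L->G->refl->C->L'->A->R'->D->plug->D
Char 9 ('H'): step: R->2, L=5; H->plug->H->R->D->L->E->refl->B->L'->G->R'->D->plug->D
Final: ciphertext=DDCAFFCDD, RIGHT=2, LEFT=5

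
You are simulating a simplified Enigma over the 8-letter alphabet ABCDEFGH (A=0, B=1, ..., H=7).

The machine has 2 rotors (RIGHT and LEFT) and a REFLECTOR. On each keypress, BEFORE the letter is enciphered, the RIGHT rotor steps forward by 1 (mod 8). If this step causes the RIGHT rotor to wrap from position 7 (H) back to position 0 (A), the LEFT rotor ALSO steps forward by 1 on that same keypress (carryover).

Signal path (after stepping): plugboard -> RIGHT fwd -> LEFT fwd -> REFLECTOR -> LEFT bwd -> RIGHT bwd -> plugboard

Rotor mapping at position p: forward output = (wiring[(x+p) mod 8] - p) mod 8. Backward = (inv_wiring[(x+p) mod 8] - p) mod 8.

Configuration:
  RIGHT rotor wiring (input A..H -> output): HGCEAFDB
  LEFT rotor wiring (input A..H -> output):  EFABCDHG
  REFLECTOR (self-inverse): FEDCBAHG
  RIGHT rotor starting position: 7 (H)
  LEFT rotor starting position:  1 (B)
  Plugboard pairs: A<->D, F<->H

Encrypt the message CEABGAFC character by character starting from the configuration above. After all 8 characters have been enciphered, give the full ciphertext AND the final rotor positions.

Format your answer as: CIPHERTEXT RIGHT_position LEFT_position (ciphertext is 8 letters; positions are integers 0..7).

Answer: AHGGCCHG 7 2

Derivation:
Char 1 ('C'): step: R->0, L->2 (L advanced); C->plug->C->R->C->L->A->refl->F->L'->E->R'->D->plug->A
Char 2 ('E'): step: R->1, L=2; E->plug->E->R->E->L->F->refl->A->L'->C->R'->F->plug->H
Char 3 ('A'): step: R->2, L=2; A->plug->D->R->D->L->B->refl->E->L'->F->R'->G->plug->G
Char 4 ('B'): step: R->3, L=2; B->plug->B->R->F->L->E->refl->B->L'->D->R'->G->plug->G
Char 5 ('G'): step: R->4, L=2; G->plug->G->R->G->L->C->refl->D->L'->H->R'->C->plug->C
Char 6 ('A'): step: R->5, L=2; A->plug->D->R->C->L->A->refl->F->L'->E->R'->C->plug->C
Char 7 ('F'): step: R->6, L=2; F->plug->H->R->H->L->D->refl->C->L'->G->R'->F->plug->H
Char 8 ('C'): step: R->7, L=2; C->plug->C->R->H->L->D->refl->C->L'->G->R'->G->plug->G
Final: ciphertext=AHGGCCHG, RIGHT=7, LEFT=2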